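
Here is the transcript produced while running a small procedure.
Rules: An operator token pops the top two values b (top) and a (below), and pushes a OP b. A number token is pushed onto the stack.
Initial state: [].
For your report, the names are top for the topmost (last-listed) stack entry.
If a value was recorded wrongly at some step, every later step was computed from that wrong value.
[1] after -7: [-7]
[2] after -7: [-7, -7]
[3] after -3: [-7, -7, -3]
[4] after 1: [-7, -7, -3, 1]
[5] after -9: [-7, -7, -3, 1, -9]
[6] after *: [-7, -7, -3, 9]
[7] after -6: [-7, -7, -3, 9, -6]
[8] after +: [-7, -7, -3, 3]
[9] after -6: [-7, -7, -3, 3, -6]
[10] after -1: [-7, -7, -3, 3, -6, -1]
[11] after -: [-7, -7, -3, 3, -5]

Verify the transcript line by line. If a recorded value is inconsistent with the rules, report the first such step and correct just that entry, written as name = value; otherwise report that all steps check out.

step 6, top = -9

Recomputing the run from the initial state:
step 1: [-7]
step 2: [-7, -7]
step 3: [-7, -7, -3]
step 4: [-7, -7, -3, 1]
step 5: [-7, -7, -3, 1, -9]
step 6: [-7, -7, -3, -9]
step 7: [-7, -7, -3, -9, -6]
step 8: [-7, -7, -3, -15]
step 9: [-7, -7, -3, -15, -6]
step 10: [-7, -7, -3, -15, -6, -1]
step 11: [-7, -7, -3, -15, -5]
The first disagreement with the transcript is at step 6, where the value should be top = -9.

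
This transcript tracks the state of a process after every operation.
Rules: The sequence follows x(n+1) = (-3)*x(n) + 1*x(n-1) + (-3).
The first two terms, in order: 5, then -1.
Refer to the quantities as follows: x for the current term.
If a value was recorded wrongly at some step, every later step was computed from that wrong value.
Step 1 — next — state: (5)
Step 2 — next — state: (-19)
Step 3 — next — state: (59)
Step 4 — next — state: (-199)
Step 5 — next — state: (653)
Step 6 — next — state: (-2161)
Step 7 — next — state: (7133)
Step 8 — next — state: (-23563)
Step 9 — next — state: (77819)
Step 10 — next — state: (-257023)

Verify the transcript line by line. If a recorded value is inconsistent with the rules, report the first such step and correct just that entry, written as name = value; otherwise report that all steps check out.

step 1: x = -3*(-1) + (1)*(5) + (-3) = 5 -> agrees with the transcript
step 2: x = -3*(5) + (1)*(-1) + (-3) = -19 -> in agreement
step 3: x = -3*(-19) + (1)*(5) + (-3) = 59 -> agrees with the transcript
step 4: x = -3*(59) + (1)*(-19) + (-3) = -199 -> no discrepancy
step 5: x = -3*(-199) + (1)*(59) + (-3) = 653 -> matches
step 6: x = -3*(653) + (1)*(-199) + (-3) = -2161 -> exactly as logged
step 7: x = -3*(-2161) + (1)*(653) + (-3) = 7133 -> in agreement
step 8: x = -3*(7133) + (1)*(-2161) + (-3) = -23563 -> confirmed correct
step 9: x = -3*(-23563) + (1)*(7133) + (-3) = 77819 -> agrees with the transcript
step 10: x = -3*(77819) + (1)*(-23563) + (-3) = -257023 -> confirmed correct
The recomputation confirms every line.

no error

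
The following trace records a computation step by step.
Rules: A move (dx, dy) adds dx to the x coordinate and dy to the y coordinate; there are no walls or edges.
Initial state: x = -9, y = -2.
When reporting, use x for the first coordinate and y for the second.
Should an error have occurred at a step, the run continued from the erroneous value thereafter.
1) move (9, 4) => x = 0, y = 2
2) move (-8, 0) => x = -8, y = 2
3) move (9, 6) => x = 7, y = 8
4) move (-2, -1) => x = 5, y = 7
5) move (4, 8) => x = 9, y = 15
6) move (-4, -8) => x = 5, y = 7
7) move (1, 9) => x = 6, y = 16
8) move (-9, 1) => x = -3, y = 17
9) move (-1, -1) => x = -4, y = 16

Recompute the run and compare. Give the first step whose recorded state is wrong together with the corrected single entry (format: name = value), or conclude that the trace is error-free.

Recomputing the run from the initial state:
step 1: x = 0, y = 2
step 2: x = -8, y = 2
step 3: x = 1, y = 8
step 4: x = -1, y = 7
step 5: x = 3, y = 15
step 6: x = -1, y = 7
step 7: x = 0, y = 16
step 8: x = -9, y = 17
step 9: x = -10, y = 16
The first disagreement with the trace is at step 3, where the value should be x = 1.

step 3, x = 1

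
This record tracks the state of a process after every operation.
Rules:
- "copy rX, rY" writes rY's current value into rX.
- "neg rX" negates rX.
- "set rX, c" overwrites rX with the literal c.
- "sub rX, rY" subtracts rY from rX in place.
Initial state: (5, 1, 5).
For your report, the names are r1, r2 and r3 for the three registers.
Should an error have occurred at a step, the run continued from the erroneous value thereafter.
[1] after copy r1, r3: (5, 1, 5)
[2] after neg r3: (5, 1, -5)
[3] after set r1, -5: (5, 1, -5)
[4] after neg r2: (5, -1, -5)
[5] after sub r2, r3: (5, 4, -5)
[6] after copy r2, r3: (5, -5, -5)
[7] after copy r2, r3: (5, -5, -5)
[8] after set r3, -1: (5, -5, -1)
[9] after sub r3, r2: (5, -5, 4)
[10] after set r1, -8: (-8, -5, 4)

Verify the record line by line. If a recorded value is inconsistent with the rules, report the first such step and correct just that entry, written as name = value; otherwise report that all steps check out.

step 3, r1 = -5

Recomputing the run from the initial state:
step 1: r1 = 5, r2 = 1, r3 = 5
step 2: r1 = 5, r2 = 1, r3 = -5
step 3: r1 = -5, r2 = 1, r3 = -5
step 4: r1 = -5, r2 = -1, r3 = -5
step 5: r1 = -5, r2 = 4, r3 = -5
step 6: r1 = -5, r2 = -5, r3 = -5
step 7: r1 = -5, r2 = -5, r3 = -5
step 8: r1 = -5, r2 = -5, r3 = -1
step 9: r1 = -5, r2 = -5, r3 = 4
step 10: r1 = -8, r2 = -5, r3 = 4
The first disagreement with the record is at step 3, where the value should be r1 = -5.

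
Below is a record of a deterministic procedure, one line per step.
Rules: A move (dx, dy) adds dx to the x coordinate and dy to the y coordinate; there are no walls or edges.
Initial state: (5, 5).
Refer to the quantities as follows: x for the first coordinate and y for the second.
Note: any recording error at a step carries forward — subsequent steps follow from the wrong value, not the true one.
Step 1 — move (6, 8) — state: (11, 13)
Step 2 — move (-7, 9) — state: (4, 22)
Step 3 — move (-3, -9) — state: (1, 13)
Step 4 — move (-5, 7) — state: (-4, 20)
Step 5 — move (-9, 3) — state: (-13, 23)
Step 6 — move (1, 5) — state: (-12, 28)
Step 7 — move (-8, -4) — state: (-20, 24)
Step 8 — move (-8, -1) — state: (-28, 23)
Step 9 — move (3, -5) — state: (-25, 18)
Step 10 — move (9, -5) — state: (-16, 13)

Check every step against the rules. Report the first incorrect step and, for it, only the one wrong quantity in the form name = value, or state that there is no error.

no error

Recomputing the run from the initial state:
step 1: x = 11, y = 13
step 2: x = 4, y = 22
step 3: x = 1, y = 13
step 4: x = -4, y = 20
step 5: x = -13, y = 23
step 6: x = -12, y = 28
step 7: x = -20, y = 24
step 8: x = -28, y = 23
step 9: x = -25, y = 18
step 10: x = -16, y = 13
This matches the record at every step.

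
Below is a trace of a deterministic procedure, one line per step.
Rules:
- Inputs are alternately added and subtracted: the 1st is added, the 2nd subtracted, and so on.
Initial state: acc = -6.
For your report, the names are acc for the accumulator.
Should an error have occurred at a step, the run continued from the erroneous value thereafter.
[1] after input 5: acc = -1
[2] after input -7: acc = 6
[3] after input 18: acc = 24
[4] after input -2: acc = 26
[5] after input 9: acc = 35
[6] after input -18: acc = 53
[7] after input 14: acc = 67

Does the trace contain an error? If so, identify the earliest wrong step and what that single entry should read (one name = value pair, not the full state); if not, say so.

Step 1: acc = -6 + 5 = -1 — matches.
Step 2: acc = -1 - -7 = 6 — matches.
Step 3: acc = 6 + 18 = 24 — consistent with the trace.
Step 4: acc = 24 - -2 = 26 — checks out.
Step 5: acc = 26 + 9 = 35 — confirmed correct.
Step 6: acc = 35 - -18 = 53 — exactly as logged.
Step 7: acc = 53 + 14 = 67 — no discrepancy.
All steps check out; nothing to correct.

no error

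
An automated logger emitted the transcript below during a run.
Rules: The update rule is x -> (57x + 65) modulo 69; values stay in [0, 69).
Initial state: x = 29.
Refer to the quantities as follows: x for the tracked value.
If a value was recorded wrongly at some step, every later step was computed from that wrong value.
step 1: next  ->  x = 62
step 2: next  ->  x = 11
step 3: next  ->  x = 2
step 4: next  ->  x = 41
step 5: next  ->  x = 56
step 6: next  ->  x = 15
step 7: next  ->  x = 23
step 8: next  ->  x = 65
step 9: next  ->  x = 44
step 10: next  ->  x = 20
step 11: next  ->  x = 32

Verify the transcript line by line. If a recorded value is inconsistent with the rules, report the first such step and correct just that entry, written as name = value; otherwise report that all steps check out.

Recomputing the run from the initial state:
step 1: x = 62
step 2: x = 11
step 3: x = 2
step 4: x = 41
step 5: x = 56
step 6: x = 14
step 7: x = 35
step 8: x = 59
step 9: x = 47
step 10: x = 53
step 11: x = 50
The first disagreement with the transcript is at step 6, where the value should be x = 14.

step 6, x = 14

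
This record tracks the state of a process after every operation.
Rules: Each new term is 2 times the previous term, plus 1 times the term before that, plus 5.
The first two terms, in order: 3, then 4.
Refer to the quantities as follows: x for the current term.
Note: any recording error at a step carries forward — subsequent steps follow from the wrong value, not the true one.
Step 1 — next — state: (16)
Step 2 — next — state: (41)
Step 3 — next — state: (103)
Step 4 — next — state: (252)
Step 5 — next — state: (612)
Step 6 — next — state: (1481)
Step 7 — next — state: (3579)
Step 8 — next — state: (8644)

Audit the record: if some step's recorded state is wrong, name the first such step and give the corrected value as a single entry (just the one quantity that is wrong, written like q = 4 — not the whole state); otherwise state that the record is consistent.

no error

1. x = 2*(4) + (1)*(3) + (5) = 16 (matches)
2. x = 2*(16) + (1)*(4) + (5) = 41 (checks out)
3. x = 2*(41) + (1)*(16) + (5) = 103 (matches)
4. x = 2*(103) + (1)*(41) + (5) = 252 (exactly as logged)
5. x = 2*(252) + (1)*(103) + (5) = 612 (no discrepancy)
6. x = 2*(612) + (1)*(252) + (5) = 1481 (confirmed correct)
7. x = 2*(1481) + (1)*(612) + (5) = 3579 (no discrepancy)
8. x = 2*(3579) + (1)*(1481) + (5) = 8644 (consistent with the record)
All steps check out; nothing to correct.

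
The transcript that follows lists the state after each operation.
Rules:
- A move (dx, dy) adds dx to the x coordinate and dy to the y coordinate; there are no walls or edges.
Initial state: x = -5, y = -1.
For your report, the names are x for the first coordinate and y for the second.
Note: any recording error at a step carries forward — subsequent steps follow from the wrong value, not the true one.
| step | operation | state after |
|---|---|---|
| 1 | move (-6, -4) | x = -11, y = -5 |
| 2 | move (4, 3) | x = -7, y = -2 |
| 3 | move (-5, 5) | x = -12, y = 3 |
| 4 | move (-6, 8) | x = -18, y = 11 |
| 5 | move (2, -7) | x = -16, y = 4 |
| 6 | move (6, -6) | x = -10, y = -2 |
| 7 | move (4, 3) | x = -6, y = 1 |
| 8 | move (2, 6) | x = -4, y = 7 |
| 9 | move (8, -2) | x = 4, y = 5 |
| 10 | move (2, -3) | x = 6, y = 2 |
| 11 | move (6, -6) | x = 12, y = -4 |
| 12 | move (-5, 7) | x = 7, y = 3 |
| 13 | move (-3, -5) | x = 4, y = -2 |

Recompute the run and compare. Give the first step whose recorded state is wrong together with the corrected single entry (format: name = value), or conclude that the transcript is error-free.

Recomputing the run from the initial state:
step 1: x = -11, y = -5
step 2: x = -7, y = -2
step 3: x = -12, y = 3
step 4: x = -18, y = 11
step 5: x = -16, y = 4
step 6: x = -10, y = -2
step 7: x = -6, y = 1
step 8: x = -4, y = 7
step 9: x = 4, y = 5
step 10: x = 6, y = 2
step 11: x = 12, y = -4
step 12: x = 7, y = 3
step 13: x = 4, y = -2
This matches the transcript at every step.

no error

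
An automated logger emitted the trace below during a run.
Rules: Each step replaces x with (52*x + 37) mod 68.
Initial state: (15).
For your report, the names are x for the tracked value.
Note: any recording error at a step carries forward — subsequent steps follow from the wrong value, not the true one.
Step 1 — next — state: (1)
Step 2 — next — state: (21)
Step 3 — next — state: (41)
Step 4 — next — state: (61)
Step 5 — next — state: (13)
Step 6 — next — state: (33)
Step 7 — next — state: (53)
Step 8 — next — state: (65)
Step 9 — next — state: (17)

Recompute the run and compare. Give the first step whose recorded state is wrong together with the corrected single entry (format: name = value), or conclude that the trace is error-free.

1. x = (52*15 + 37) mod 68 = 1 (matches)
2. x = (52*1 + 37) mod 68 = 21 (consistent with the trace)
3. x = (52*21 + 37) mod 68 = 41 (exactly as logged)
4. x = (52*41 + 37) mod 68 = 61 (no discrepancy)
5. x = (52*61 + 37) mod 68 = 13 (agrees with the trace)
6. x = (52*13 + 37) mod 68 = 33 (consistent with the trace)
7. x = (52*33 + 37) mod 68 = 53 (confirmed correct)
8. x = (52*53 + 37) mod 68 = 5 (the recorded entry deviates here)
Step 8 is the first one off; corrected, x = 5.

step 8, x = 5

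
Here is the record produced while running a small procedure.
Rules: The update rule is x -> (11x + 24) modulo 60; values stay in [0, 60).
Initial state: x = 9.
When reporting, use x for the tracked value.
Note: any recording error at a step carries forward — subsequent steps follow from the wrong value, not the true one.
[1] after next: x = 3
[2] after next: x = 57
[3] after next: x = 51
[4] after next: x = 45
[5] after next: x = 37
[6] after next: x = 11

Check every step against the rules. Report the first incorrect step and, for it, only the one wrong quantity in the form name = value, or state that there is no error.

step 5, x = 39

Recomputing the run from the initial state:
step 1: x = 3
step 2: x = 57
step 3: x = 51
step 4: x = 45
step 5: x = 39
step 6: x = 33
The first disagreement with the record is at step 5, where the value should be x = 39.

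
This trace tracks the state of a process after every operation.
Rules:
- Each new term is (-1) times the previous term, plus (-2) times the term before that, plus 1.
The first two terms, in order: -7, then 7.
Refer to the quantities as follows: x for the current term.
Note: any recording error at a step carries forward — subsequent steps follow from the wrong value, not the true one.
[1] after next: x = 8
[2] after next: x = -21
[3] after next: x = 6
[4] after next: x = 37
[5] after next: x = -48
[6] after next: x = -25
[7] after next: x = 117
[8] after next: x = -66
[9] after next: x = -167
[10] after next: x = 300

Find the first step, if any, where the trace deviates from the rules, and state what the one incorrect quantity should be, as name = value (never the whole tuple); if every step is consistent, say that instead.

Recomputing the run from the initial state:
step 1: x = 8
step 2: x = -21
step 3: x = 6
step 4: x = 37
step 5: x = -48
step 6: x = -25
step 7: x = 122
step 8: x = -71
step 9: x = -172
step 10: x = 315
The first disagreement with the trace is at step 7, where the value should be x = 122.

step 7, x = 122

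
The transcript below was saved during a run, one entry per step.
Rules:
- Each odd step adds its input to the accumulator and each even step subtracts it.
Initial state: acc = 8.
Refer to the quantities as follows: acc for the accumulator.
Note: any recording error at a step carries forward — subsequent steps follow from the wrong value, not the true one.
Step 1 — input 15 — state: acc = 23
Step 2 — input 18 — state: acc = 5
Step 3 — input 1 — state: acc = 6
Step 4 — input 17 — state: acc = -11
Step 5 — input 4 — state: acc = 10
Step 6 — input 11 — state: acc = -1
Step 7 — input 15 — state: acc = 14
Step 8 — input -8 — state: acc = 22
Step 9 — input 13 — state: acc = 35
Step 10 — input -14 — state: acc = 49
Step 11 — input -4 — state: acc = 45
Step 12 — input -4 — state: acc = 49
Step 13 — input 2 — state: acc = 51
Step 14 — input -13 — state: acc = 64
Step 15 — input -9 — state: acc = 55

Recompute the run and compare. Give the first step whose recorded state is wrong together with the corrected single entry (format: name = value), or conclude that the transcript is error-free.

Recomputing the run from the initial state:
step 1: acc = 23
step 2: acc = 5
step 3: acc = 6
step 4: acc = -11
step 5: acc = -7
step 6: acc = -18
step 7: acc = -3
step 8: acc = 5
step 9: acc = 18
step 10: acc = 32
step 11: acc = 28
step 12: acc = 32
step 13: acc = 34
step 14: acc = 47
step 15: acc = 38
The first disagreement with the transcript is at step 5, where the value should be acc = -7.

step 5, acc = -7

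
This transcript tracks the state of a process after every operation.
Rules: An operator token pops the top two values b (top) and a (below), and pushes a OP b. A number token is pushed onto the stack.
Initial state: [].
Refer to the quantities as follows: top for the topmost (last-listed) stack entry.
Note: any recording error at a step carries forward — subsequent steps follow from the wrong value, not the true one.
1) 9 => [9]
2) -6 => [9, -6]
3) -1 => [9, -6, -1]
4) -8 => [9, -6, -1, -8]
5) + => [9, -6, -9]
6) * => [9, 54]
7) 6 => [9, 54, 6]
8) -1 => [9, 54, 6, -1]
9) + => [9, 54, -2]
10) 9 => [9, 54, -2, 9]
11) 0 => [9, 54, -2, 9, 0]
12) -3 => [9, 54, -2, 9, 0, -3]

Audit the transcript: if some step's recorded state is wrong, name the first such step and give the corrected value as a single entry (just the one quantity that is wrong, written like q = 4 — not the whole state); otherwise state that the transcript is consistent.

step 9, top = 5

Recomputing the run from the initial state:
step 1: [9]
step 2: [9, -6]
step 3: [9, -6, -1]
step 4: [9, -6, -1, -8]
step 5: [9, -6, -9]
step 6: [9, 54]
step 7: [9, 54, 6]
step 8: [9, 54, 6, -1]
step 9: [9, 54, 5]
step 10: [9, 54, 5, 9]
step 11: [9, 54, 5, 9, 0]
step 12: [9, 54, 5, 9, 0, -3]
The first disagreement with the transcript is at step 9, where the value should be top = 5.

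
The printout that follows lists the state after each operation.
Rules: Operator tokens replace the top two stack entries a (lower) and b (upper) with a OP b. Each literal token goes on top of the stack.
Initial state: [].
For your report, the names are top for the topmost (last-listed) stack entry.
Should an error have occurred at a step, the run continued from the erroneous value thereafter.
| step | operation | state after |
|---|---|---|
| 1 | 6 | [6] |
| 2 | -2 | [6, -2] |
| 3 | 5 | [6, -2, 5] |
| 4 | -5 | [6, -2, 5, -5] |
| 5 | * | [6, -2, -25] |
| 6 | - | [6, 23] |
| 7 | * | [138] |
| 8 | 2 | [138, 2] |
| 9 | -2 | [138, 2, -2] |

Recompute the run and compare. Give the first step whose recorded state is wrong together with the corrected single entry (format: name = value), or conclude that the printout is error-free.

no error

1. push 6: top = 6 (agrees with the printout)
2. push -2: top = -2 (matches)
3. push 5: top = 5 (matches)
4. push -5: top = -5 (matches)
5. 5 * -5 = -25 (no discrepancy)
6. -2 - -25 = 23 (same as recorded)
7. 6 * 23 = 138 (agrees with the printout)
8. push 2: top = 2 (checks out)
9. push -2: top = -2 (verified)
The whole run recomputes cleanly — no discrepancies.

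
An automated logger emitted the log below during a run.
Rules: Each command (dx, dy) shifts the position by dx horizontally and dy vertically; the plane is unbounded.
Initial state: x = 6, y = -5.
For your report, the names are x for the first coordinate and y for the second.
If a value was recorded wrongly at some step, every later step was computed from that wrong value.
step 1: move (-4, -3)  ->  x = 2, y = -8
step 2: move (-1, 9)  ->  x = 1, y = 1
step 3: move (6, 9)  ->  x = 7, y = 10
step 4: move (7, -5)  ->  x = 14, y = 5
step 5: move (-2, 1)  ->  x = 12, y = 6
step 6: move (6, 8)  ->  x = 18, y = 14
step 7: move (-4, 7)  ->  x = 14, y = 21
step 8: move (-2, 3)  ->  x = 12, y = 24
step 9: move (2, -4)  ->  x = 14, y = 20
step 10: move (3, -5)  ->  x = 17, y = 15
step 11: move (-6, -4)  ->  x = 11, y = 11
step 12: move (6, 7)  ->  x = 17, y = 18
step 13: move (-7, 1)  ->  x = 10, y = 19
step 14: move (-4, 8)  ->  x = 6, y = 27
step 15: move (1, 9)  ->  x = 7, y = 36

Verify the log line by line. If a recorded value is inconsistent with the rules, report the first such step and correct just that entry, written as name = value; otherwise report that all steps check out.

step 1: x = 6 + (-4) = 2, y = -5 + (-3) = -8 -> matches
step 2: x = 2 + (-1) = 1, y = -8 + (9) = 1 -> confirmed correct
step 3: x = 1 + (6) = 7, y = 1 + (9) = 10 -> checks out
step 4: x = 7 + (7) = 14, y = 10 + (-5) = 5 -> no discrepancy
step 5: x = 14 + (-2) = 12, y = 5 + (1) = 6 -> confirmed correct
step 6: x = 12 + (6) = 18, y = 6 + (8) = 14 -> exactly as logged
step 7: x = 18 + (-4) = 14, y = 14 + (7) = 21 -> agrees with the log
step 8: x = 14 + (-2) = 12, y = 21 + (3) = 24 -> agrees with the log
step 9: x = 12 + (2) = 14, y = 24 + (-4) = 20 -> confirmed correct
step 10: x = 14 + (3) = 17, y = 20 + (-5) = 15 -> checks out
step 11: x = 17 + (-6) = 11, y = 15 + (-4) = 11 -> verified
step 12: x = 11 + (6) = 17, y = 11 + (7) = 18 -> agrees with the log
step 13: x = 17 + (-7) = 10, y = 18 + (1) = 19 -> agrees with the log
step 14: x = 10 + (-4) = 6, y = 19 + (8) = 27 -> verified
step 15: x = 6 + (1) = 7, y = 27 + (9) = 36 -> checks out
The recomputation confirms every line.

no error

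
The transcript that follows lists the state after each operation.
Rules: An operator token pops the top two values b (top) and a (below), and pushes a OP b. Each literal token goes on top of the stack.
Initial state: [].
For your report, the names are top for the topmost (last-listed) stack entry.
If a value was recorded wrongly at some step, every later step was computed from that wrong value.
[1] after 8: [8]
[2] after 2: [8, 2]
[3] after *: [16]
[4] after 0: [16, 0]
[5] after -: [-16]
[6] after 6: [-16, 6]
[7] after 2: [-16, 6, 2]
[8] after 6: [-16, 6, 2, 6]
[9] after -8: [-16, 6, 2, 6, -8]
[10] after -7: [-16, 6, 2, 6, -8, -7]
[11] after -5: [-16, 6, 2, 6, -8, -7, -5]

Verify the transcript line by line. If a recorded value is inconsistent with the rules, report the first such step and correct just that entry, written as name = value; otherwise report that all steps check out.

Recomputing the run from the initial state:
step 1: [8]
step 2: [8, 2]
step 3: [16]
step 4: [16, 0]
step 5: [16]
step 6: [16, 6]
step 7: [16, 6, 2]
step 8: [16, 6, 2, 6]
step 9: [16, 6, 2, 6, -8]
step 10: [16, 6, 2, 6, -8, -7]
step 11: [16, 6, 2, 6, -8, -7, -5]
The first disagreement with the transcript is at step 5, where the value should be top = 16.

step 5, top = 16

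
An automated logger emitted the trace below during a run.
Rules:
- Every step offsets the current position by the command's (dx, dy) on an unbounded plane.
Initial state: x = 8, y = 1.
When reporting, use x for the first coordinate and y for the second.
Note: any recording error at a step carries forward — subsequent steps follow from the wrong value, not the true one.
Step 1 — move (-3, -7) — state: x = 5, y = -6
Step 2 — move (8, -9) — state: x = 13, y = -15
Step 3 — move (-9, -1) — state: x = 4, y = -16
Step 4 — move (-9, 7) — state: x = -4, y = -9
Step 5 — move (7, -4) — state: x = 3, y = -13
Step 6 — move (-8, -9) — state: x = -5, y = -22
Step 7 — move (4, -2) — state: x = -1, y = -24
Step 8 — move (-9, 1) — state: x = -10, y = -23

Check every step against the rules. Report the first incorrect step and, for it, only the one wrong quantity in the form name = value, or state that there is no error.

step 4, x = -5

Step 1: x = 8 + (-3) = 5, y = 1 + (-7) = -6 — in agreement.
Step 2: x = 5 + (8) = 13, y = -6 + (-9) = -15 — no discrepancy.
Step 3: x = 13 + (-9) = 4, y = -15 + (-1) = -16 — no discrepancy.
Step 4: x = 4 + (-9) = -5, y = -16 + (7) = -9 — the trace has a different value.
That makes step 4 the first incorrect line — x = -5 is what it should show.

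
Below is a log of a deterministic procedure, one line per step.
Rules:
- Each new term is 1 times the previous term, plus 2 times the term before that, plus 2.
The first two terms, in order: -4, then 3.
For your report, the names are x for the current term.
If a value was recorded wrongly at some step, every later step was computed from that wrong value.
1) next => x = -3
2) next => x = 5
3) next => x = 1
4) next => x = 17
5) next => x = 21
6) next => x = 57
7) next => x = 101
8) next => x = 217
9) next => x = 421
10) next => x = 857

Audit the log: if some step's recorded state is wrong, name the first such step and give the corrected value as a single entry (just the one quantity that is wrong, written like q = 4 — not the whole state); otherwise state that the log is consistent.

Recomputing the run from the initial state:
step 1: x = -3
step 2: x = 5
step 3: x = 1
step 4: x = 13
step 5: x = 17
step 6: x = 45
step 7: x = 81
step 8: x = 173
step 9: x = 337
step 10: x = 685
The first disagreement with the log is at step 4, where the value should be x = 13.

step 4, x = 13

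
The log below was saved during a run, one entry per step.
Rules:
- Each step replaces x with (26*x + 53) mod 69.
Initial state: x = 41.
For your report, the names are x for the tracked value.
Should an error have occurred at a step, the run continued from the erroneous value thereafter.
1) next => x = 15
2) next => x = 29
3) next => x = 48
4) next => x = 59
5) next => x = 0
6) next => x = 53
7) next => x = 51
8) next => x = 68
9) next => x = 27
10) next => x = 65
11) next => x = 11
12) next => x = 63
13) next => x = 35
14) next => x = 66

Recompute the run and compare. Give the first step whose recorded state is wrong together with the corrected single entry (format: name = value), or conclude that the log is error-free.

Step 1: x = (26*41 + 53) mod 69 = 15 — consistent with the log.
Step 2: x = (26*15 + 53) mod 69 = 29 — confirmed correct.
Step 3: x = (26*29 + 53) mod 69 = 48 — consistent with the log.
Step 4: x = (26*48 + 53) mod 69 = 59 — in agreement.
Step 5: x = (26*59 + 53) mod 69 = 0 — matches.
Step 6: x = (26*0 + 53) mod 69 = 53 — verified.
Step 7: x = (26*53 + 53) mod 69 = 51 — matches.
Step 8: x = (26*51 + 53) mod 69 = 68 — verified.
Step 9: x = (26*68 + 53) mod 69 = 27 — agrees with the log.
Step 10: x = (26*27 + 53) mod 69 = 65 — exactly as logged.
Step 11: x = (26*65 + 53) mod 69 = 18 — the log disagrees here.
That makes step 11 the first incorrect line — x = 18 is what it should show.

step 11, x = 18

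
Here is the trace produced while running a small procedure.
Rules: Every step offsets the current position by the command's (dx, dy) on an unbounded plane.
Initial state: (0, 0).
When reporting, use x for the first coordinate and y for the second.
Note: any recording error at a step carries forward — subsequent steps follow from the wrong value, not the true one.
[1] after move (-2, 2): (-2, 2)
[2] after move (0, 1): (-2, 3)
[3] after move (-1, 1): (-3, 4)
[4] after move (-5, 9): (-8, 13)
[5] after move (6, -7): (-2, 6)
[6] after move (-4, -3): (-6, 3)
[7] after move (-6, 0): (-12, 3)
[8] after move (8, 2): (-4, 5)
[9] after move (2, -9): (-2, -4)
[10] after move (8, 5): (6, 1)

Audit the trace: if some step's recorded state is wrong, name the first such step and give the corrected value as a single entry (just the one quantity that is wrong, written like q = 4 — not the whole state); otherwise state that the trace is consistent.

Recomputing the run from the initial state:
step 1: x = -2, y = 2
step 2: x = -2, y = 3
step 3: x = -3, y = 4
step 4: x = -8, y = 13
step 5: x = -2, y = 6
step 6: x = -6, y = 3
step 7: x = -12, y = 3
step 8: x = -4, y = 5
step 9: x = -2, y = -4
step 10: x = 6, y = 1
This matches the trace at every step.

no error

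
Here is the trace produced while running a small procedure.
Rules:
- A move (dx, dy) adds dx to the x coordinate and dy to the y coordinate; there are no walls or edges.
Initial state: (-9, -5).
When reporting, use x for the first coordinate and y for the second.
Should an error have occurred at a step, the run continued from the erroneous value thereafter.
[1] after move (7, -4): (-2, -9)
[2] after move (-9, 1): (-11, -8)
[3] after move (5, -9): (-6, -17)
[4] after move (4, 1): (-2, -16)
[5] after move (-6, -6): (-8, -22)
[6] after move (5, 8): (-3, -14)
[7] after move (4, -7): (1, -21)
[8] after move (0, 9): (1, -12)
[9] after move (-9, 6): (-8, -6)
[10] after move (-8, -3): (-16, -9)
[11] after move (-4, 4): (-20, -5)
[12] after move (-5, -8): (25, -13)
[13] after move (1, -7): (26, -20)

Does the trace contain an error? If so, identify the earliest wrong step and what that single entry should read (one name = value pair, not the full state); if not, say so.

step 1: x = -9 + (7) = -2, y = -5 + (-4) = -9 -> verified
step 2: x = -2 + (-9) = -11, y = -9 + (1) = -8 -> no discrepancy
step 3: x = -11 + (5) = -6, y = -8 + (-9) = -17 -> same as recorded
step 4: x = -6 + (4) = -2, y = -17 + (1) = -16 -> in agreement
step 5: x = -2 + (-6) = -8, y = -16 + (-6) = -22 -> no discrepancy
step 6: x = -8 + (5) = -3, y = -22 + (8) = -14 -> same as recorded
step 7: x = -3 + (4) = 1, y = -14 + (-7) = -21 -> no discrepancy
step 8: x = 1 + (0) = 1, y = -21 + (9) = -12 -> confirmed correct
step 9: x = 1 + (-9) = -8, y = -12 + (6) = -6 -> in agreement
step 10: x = -8 + (-8) = -16, y = -6 + (-3) = -9 -> same as recorded
step 11: x = -16 + (-4) = -20, y = -9 + (4) = -5 -> consistent with the trace
step 12: x = -20 + (-5) = -25, y = -5 + (-8) = -13 -> the entry is off here
Step 12 is the first one off; corrected, x = -25.

step 12, x = -25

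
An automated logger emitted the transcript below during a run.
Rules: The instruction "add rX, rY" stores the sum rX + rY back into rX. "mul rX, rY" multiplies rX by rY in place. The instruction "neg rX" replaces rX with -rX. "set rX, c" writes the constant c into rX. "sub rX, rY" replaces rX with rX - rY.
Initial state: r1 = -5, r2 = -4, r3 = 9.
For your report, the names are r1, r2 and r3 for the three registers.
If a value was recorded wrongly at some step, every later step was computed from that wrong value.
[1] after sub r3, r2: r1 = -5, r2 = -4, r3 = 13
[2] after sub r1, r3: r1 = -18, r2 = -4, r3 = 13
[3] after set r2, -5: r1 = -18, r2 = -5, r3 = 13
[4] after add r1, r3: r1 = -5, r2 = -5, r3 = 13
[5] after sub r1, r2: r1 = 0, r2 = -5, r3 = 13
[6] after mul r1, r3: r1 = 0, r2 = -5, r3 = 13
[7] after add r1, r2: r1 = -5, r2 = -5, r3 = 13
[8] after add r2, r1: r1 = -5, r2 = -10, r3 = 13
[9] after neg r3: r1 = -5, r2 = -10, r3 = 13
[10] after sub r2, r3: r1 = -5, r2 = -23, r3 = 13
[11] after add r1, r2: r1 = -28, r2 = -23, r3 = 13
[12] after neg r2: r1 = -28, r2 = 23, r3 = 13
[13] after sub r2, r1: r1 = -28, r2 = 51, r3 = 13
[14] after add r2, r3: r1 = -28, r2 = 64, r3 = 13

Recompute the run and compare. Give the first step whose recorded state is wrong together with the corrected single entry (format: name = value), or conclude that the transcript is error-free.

Recomputing the run from the initial state:
step 1: r1 = -5, r2 = -4, r3 = 13
step 2: r1 = -18, r2 = -4, r3 = 13
step 3: r1 = -18, r2 = -5, r3 = 13
step 4: r1 = -5, r2 = -5, r3 = 13
step 5: r1 = 0, r2 = -5, r3 = 13
step 6: r1 = 0, r2 = -5, r3 = 13
step 7: r1 = -5, r2 = -5, r3 = 13
step 8: r1 = -5, r2 = -10, r3 = 13
step 9: r1 = -5, r2 = -10, r3 = -13
step 10: r1 = -5, r2 = 3, r3 = -13
step 11: r1 = -2, r2 = 3, r3 = -13
step 12: r1 = -2, r2 = -3, r3 = -13
step 13: r1 = -2, r2 = -1, r3 = -13
step 14: r1 = -2, r2 = -14, r3 = -13
The first disagreement with the transcript is at step 9, where the value should be r3 = -13.

step 9, r3 = -13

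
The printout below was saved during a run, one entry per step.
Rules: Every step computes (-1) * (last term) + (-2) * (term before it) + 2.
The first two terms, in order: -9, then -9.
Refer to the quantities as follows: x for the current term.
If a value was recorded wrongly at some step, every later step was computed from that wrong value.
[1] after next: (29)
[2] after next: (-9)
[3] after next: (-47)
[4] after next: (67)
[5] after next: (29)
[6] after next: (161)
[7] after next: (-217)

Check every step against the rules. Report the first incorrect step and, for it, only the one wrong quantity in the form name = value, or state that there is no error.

step 1: x = -1*(-9) + (-2)*(-9) + (2) = 29 -> verified
step 2: x = -1*(29) + (-2)*(-9) + (2) = -9 -> agrees with the printout
step 3: x = -1*(-9) + (-2)*(29) + (2) = -47 -> same as recorded
step 4: x = -1*(-47) + (-2)*(-9) + (2) = 67 -> exactly as logged
step 5: x = -1*(67) + (-2)*(-47) + (2) = 29 -> exactly as logged
step 6: x = -1*(29) + (-2)*(67) + (2) = -161 -> not what was recorded
First deviation found at step 6; the corrected entry is x = -161.

step 6, x = -161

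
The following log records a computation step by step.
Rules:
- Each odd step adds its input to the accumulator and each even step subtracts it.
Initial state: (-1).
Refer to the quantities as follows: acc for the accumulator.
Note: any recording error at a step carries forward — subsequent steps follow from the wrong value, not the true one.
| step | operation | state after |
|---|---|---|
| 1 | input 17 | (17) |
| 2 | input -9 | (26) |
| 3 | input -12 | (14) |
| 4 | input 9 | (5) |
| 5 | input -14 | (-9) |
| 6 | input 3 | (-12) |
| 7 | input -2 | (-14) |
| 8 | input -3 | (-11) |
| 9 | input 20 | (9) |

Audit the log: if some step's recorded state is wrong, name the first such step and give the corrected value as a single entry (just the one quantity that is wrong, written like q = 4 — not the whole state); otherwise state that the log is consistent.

Recomputing the run from the initial state:
step 1: acc = 16
step 2: acc = 25
step 3: acc = 13
step 4: acc = 4
step 5: acc = -10
step 6: acc = -13
step 7: acc = -15
step 8: acc = -12
step 9: acc = 8
The first disagreement with the log is at step 1, where the value should be acc = 16.

step 1, acc = 16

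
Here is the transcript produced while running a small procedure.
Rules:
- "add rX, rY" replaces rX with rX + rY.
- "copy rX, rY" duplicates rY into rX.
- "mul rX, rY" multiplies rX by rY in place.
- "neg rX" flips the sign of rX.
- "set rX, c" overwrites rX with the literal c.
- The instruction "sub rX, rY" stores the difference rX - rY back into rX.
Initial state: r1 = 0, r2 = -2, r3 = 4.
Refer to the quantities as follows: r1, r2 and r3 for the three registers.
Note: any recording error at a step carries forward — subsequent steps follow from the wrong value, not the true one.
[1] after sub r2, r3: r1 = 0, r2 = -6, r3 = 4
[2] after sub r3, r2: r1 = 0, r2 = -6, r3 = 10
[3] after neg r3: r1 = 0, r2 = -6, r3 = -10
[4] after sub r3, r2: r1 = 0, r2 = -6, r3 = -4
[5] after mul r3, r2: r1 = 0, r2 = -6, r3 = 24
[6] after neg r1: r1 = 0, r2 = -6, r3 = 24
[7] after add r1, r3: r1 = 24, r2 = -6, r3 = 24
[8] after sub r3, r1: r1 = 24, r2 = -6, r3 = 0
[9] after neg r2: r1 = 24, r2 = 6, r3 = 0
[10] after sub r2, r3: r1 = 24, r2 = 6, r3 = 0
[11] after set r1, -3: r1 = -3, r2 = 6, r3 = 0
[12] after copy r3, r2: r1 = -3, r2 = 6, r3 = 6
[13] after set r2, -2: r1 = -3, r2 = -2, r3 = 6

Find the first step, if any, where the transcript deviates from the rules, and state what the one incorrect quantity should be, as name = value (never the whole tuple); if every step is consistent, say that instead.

step 1: r2 = -2 - 4 = -6 -> consistent with the transcript
step 2: r3 = 4 - -6 = 10 -> no discrepancy
step 3: r3 = -(10) = -10 -> checks out
step 4: r3 = -10 - -6 = -4 -> in agreement
step 5: r3 = -4 * -6 = 24 -> exactly as logged
step 6: r1 = -(0) = 0 -> verified
step 7: r1 = 0 + 24 = 24 -> same as recorded
step 8: r3 = 24 - 24 = 0 -> matches
step 9: r2 = -(-6) = 6 -> consistent with the transcript
step 10: r2 = 6 - 0 = 6 -> verified
step 11: r1 = -3 -> confirmed correct
step 12: r3 = 6 -> confirmed correct
step 13: r2 = -2 -> confirmed correct
The recomputation confirms every line.

no error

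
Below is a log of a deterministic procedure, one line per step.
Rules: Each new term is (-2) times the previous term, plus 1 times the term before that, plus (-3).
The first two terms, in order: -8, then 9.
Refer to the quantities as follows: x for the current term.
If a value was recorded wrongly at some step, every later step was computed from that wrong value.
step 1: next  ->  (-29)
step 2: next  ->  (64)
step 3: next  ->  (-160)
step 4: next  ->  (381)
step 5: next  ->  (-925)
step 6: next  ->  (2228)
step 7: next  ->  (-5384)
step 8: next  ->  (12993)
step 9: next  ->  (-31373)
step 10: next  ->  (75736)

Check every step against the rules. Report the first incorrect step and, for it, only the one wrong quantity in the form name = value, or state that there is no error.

no error

1. x = -2*(9) + (1)*(-8) + (-3) = -29 (verified)
2. x = -2*(-29) + (1)*(9) + (-3) = 64 (consistent with the log)
3. x = -2*(64) + (1)*(-29) + (-3) = -160 (verified)
4. x = -2*(-160) + (1)*(64) + (-3) = 381 (no discrepancy)
5. x = -2*(381) + (1)*(-160) + (-3) = -925 (exactly as logged)
6. x = -2*(-925) + (1)*(381) + (-3) = 2228 (agrees with the log)
7. x = -2*(2228) + (1)*(-925) + (-3) = -5384 (no discrepancy)
8. x = -2*(-5384) + (1)*(2228) + (-3) = 12993 (matches)
9. x = -2*(12993) + (1)*(-5384) + (-3) = -31373 (agrees with the log)
10. x = -2*(-31373) + (1)*(12993) + (-3) = 75736 (consistent with the log)
The whole run recomputes cleanly — no discrepancies.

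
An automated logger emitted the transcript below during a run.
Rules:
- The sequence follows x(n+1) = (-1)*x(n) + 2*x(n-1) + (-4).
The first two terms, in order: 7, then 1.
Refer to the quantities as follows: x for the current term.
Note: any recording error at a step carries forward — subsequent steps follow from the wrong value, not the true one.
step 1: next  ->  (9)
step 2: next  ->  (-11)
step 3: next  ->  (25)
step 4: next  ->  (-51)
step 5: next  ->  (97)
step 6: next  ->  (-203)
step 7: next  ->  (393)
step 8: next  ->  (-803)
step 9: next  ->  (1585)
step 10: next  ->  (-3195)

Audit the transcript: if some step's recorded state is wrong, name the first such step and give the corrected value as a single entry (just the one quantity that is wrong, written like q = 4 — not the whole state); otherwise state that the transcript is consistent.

Step 1: x = -1*(1) + (2)*(7) + (-4) = 9 — exactly as logged.
Step 2: x = -1*(9) + (2)*(1) + (-4) = -11 — consistent with the transcript.
Step 3: x = -1*(-11) + (2)*(9) + (-4) = 25 — verified.
Step 4: x = -1*(25) + (2)*(-11) + (-4) = -51 — consistent with the transcript.
Step 5: x = -1*(-51) + (2)*(25) + (-4) = 97 — consistent with the transcript.
Step 6: x = -1*(97) + (2)*(-51) + (-4) = -203 — in agreement.
Step 7: x = -1*(-203) + (2)*(97) + (-4) = 393 — consistent with the transcript.
Step 8: x = -1*(393) + (2)*(-203) + (-4) = -803 — in agreement.
Step 9: x = -1*(-803) + (2)*(393) + (-4) = 1585 — in agreement.
Step 10: x = -1*(1585) + (2)*(-803) + (-4) = -3195 — confirmed correct.
All steps check out; nothing to correct.

no error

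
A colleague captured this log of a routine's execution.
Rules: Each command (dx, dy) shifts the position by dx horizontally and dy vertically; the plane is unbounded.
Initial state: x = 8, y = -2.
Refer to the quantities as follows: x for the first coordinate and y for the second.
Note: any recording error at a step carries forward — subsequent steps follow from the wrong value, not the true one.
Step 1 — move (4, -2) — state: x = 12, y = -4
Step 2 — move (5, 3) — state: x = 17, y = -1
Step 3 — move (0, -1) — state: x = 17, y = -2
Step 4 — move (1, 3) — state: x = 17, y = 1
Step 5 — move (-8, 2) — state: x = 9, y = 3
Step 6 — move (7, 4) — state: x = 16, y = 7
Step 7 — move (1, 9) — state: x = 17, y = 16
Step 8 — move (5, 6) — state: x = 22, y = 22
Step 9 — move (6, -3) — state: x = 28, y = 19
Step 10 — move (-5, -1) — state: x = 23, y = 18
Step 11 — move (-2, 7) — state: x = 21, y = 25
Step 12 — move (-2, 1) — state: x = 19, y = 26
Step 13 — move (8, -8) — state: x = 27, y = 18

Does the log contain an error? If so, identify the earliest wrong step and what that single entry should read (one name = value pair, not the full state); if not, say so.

step 4, x = 18

step 1: x = 8 + (4) = 12, y = -2 + (-2) = -4 -> consistent with the log
step 2: x = 12 + (5) = 17, y = -4 + (3) = -1 -> checks out
step 3: x = 17 + (0) = 17, y = -1 + (-1) = -2 -> agrees with the log
step 4: x = 17 + (1) = 18, y = -2 + (3) = 1 -> this is not what the log shows
That makes step 4 the first incorrect line — x = 18 is what it should show.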